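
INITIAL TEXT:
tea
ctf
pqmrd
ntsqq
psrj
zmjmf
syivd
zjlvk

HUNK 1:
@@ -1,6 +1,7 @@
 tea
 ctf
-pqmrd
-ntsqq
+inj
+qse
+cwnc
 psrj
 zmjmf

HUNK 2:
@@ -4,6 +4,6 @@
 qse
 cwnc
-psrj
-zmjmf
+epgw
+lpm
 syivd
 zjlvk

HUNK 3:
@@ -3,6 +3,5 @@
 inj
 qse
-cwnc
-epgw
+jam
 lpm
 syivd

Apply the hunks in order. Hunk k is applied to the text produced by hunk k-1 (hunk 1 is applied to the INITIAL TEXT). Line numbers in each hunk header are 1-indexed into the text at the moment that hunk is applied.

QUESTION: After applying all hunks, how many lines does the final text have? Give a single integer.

Hunk 1: at line 1 remove [pqmrd,ntsqq] add [inj,qse,cwnc] -> 9 lines: tea ctf inj qse cwnc psrj zmjmf syivd zjlvk
Hunk 2: at line 4 remove [psrj,zmjmf] add [epgw,lpm] -> 9 lines: tea ctf inj qse cwnc epgw lpm syivd zjlvk
Hunk 3: at line 3 remove [cwnc,epgw] add [jam] -> 8 lines: tea ctf inj qse jam lpm syivd zjlvk
Final line count: 8

Answer: 8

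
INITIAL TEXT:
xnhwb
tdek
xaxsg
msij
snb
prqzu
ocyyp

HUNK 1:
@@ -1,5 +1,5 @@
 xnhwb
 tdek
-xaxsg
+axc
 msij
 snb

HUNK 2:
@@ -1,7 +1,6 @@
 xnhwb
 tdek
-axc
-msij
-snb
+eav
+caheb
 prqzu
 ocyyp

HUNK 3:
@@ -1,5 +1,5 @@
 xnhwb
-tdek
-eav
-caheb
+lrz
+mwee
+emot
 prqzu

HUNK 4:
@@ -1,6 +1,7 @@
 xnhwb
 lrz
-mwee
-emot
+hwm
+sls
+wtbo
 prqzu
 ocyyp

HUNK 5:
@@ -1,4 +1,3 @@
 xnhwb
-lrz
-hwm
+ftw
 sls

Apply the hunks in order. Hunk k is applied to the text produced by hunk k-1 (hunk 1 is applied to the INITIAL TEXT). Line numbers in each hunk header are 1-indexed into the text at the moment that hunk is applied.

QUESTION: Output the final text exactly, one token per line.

Hunk 1: at line 1 remove [xaxsg] add [axc] -> 7 lines: xnhwb tdek axc msij snb prqzu ocyyp
Hunk 2: at line 1 remove [axc,msij,snb] add [eav,caheb] -> 6 lines: xnhwb tdek eav caheb prqzu ocyyp
Hunk 3: at line 1 remove [tdek,eav,caheb] add [lrz,mwee,emot] -> 6 lines: xnhwb lrz mwee emot prqzu ocyyp
Hunk 4: at line 1 remove [mwee,emot] add [hwm,sls,wtbo] -> 7 lines: xnhwb lrz hwm sls wtbo prqzu ocyyp
Hunk 5: at line 1 remove [lrz,hwm] add [ftw] -> 6 lines: xnhwb ftw sls wtbo prqzu ocyyp

Answer: xnhwb
ftw
sls
wtbo
prqzu
ocyyp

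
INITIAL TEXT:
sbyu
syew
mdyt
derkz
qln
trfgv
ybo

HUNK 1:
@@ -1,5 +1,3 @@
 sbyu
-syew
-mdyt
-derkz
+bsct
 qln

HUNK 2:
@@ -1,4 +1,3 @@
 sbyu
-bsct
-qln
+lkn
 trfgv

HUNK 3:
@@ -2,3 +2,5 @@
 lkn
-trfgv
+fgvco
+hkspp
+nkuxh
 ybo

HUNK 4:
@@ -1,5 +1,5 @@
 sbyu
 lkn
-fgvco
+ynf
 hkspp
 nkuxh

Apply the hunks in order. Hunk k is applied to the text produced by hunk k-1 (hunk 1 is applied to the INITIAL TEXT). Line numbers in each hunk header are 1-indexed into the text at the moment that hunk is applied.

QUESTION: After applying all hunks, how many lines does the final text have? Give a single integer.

Hunk 1: at line 1 remove [syew,mdyt,derkz] add [bsct] -> 5 lines: sbyu bsct qln trfgv ybo
Hunk 2: at line 1 remove [bsct,qln] add [lkn] -> 4 lines: sbyu lkn trfgv ybo
Hunk 3: at line 2 remove [trfgv] add [fgvco,hkspp,nkuxh] -> 6 lines: sbyu lkn fgvco hkspp nkuxh ybo
Hunk 4: at line 1 remove [fgvco] add [ynf] -> 6 lines: sbyu lkn ynf hkspp nkuxh ybo
Final line count: 6

Answer: 6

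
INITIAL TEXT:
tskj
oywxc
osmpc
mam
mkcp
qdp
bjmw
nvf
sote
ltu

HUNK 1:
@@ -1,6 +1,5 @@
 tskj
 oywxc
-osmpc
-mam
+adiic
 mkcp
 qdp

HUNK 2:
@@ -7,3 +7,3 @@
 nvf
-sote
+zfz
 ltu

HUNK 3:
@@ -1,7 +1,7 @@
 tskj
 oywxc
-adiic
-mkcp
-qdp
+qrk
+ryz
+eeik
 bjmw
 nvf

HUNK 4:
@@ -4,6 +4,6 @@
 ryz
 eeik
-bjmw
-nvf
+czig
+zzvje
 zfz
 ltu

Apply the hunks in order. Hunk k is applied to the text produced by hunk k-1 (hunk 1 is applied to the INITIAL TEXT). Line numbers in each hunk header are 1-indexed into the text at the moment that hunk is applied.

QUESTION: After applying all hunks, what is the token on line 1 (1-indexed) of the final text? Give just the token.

Answer: tskj

Derivation:
Hunk 1: at line 1 remove [osmpc,mam] add [adiic] -> 9 lines: tskj oywxc adiic mkcp qdp bjmw nvf sote ltu
Hunk 2: at line 7 remove [sote] add [zfz] -> 9 lines: tskj oywxc adiic mkcp qdp bjmw nvf zfz ltu
Hunk 3: at line 1 remove [adiic,mkcp,qdp] add [qrk,ryz,eeik] -> 9 lines: tskj oywxc qrk ryz eeik bjmw nvf zfz ltu
Hunk 4: at line 4 remove [bjmw,nvf] add [czig,zzvje] -> 9 lines: tskj oywxc qrk ryz eeik czig zzvje zfz ltu
Final line 1: tskj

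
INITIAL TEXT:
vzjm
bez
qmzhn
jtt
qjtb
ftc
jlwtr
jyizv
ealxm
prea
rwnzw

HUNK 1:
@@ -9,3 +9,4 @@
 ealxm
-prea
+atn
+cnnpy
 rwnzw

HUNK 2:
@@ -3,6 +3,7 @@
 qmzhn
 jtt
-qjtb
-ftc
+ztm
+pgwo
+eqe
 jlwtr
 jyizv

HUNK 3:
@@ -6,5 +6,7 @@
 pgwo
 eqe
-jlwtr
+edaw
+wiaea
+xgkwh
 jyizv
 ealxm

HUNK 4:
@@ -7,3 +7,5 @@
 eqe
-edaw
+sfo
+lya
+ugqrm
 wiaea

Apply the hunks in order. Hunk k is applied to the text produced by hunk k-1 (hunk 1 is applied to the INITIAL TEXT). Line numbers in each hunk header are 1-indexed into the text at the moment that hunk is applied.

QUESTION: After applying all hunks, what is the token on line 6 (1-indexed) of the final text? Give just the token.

Answer: pgwo

Derivation:
Hunk 1: at line 9 remove [prea] add [atn,cnnpy] -> 12 lines: vzjm bez qmzhn jtt qjtb ftc jlwtr jyizv ealxm atn cnnpy rwnzw
Hunk 2: at line 3 remove [qjtb,ftc] add [ztm,pgwo,eqe] -> 13 lines: vzjm bez qmzhn jtt ztm pgwo eqe jlwtr jyizv ealxm atn cnnpy rwnzw
Hunk 3: at line 6 remove [jlwtr] add [edaw,wiaea,xgkwh] -> 15 lines: vzjm bez qmzhn jtt ztm pgwo eqe edaw wiaea xgkwh jyizv ealxm atn cnnpy rwnzw
Hunk 4: at line 7 remove [edaw] add [sfo,lya,ugqrm] -> 17 lines: vzjm bez qmzhn jtt ztm pgwo eqe sfo lya ugqrm wiaea xgkwh jyizv ealxm atn cnnpy rwnzw
Final line 6: pgwo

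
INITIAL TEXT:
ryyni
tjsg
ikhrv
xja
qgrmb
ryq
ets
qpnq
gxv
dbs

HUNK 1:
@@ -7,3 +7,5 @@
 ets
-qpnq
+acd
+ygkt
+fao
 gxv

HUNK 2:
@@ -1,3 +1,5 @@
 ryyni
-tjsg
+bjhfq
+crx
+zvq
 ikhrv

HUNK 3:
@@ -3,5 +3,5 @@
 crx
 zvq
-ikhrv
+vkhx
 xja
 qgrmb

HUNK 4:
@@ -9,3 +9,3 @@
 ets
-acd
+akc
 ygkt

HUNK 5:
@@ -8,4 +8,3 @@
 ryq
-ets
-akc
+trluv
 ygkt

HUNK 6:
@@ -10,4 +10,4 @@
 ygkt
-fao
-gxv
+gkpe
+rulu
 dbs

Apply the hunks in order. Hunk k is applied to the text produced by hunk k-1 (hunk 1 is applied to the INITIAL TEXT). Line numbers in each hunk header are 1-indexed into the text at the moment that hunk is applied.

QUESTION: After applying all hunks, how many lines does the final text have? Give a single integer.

Hunk 1: at line 7 remove [qpnq] add [acd,ygkt,fao] -> 12 lines: ryyni tjsg ikhrv xja qgrmb ryq ets acd ygkt fao gxv dbs
Hunk 2: at line 1 remove [tjsg] add [bjhfq,crx,zvq] -> 14 lines: ryyni bjhfq crx zvq ikhrv xja qgrmb ryq ets acd ygkt fao gxv dbs
Hunk 3: at line 3 remove [ikhrv] add [vkhx] -> 14 lines: ryyni bjhfq crx zvq vkhx xja qgrmb ryq ets acd ygkt fao gxv dbs
Hunk 4: at line 9 remove [acd] add [akc] -> 14 lines: ryyni bjhfq crx zvq vkhx xja qgrmb ryq ets akc ygkt fao gxv dbs
Hunk 5: at line 8 remove [ets,akc] add [trluv] -> 13 lines: ryyni bjhfq crx zvq vkhx xja qgrmb ryq trluv ygkt fao gxv dbs
Hunk 6: at line 10 remove [fao,gxv] add [gkpe,rulu] -> 13 lines: ryyni bjhfq crx zvq vkhx xja qgrmb ryq trluv ygkt gkpe rulu dbs
Final line count: 13

Answer: 13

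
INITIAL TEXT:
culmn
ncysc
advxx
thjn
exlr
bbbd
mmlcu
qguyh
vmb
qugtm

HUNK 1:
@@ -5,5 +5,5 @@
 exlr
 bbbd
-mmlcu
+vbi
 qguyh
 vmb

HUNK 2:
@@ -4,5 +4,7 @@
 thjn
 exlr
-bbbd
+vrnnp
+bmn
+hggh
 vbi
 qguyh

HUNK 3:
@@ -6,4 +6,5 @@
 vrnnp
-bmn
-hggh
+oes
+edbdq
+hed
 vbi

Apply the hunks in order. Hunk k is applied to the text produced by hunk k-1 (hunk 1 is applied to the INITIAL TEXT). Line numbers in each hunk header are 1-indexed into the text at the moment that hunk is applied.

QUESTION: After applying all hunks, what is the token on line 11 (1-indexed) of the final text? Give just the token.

Answer: qguyh

Derivation:
Hunk 1: at line 5 remove [mmlcu] add [vbi] -> 10 lines: culmn ncysc advxx thjn exlr bbbd vbi qguyh vmb qugtm
Hunk 2: at line 4 remove [bbbd] add [vrnnp,bmn,hggh] -> 12 lines: culmn ncysc advxx thjn exlr vrnnp bmn hggh vbi qguyh vmb qugtm
Hunk 3: at line 6 remove [bmn,hggh] add [oes,edbdq,hed] -> 13 lines: culmn ncysc advxx thjn exlr vrnnp oes edbdq hed vbi qguyh vmb qugtm
Final line 11: qguyh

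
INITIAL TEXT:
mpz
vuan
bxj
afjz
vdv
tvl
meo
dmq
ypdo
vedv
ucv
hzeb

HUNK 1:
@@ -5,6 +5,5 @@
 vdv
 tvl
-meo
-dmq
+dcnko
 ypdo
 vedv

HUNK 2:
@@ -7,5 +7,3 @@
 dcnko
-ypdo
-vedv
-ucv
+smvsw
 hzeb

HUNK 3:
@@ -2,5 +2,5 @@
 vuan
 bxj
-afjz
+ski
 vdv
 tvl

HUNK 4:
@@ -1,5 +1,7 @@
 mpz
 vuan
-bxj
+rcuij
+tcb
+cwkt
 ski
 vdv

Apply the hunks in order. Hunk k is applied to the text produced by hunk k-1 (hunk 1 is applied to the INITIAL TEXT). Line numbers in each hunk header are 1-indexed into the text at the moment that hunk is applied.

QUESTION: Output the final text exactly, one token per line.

Hunk 1: at line 5 remove [meo,dmq] add [dcnko] -> 11 lines: mpz vuan bxj afjz vdv tvl dcnko ypdo vedv ucv hzeb
Hunk 2: at line 7 remove [ypdo,vedv,ucv] add [smvsw] -> 9 lines: mpz vuan bxj afjz vdv tvl dcnko smvsw hzeb
Hunk 3: at line 2 remove [afjz] add [ski] -> 9 lines: mpz vuan bxj ski vdv tvl dcnko smvsw hzeb
Hunk 4: at line 1 remove [bxj] add [rcuij,tcb,cwkt] -> 11 lines: mpz vuan rcuij tcb cwkt ski vdv tvl dcnko smvsw hzeb

Answer: mpz
vuan
rcuij
tcb
cwkt
ski
vdv
tvl
dcnko
smvsw
hzeb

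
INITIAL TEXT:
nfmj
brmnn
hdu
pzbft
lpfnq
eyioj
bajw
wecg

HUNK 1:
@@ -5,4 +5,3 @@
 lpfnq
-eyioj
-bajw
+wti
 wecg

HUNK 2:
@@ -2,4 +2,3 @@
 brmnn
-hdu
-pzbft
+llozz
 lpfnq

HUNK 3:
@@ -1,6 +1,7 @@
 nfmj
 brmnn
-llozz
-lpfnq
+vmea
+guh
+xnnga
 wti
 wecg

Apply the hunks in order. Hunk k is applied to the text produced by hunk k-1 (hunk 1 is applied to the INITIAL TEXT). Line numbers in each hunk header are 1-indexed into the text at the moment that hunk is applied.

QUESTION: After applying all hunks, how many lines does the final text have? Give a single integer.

Hunk 1: at line 5 remove [eyioj,bajw] add [wti] -> 7 lines: nfmj brmnn hdu pzbft lpfnq wti wecg
Hunk 2: at line 2 remove [hdu,pzbft] add [llozz] -> 6 lines: nfmj brmnn llozz lpfnq wti wecg
Hunk 3: at line 1 remove [llozz,lpfnq] add [vmea,guh,xnnga] -> 7 lines: nfmj brmnn vmea guh xnnga wti wecg
Final line count: 7

Answer: 7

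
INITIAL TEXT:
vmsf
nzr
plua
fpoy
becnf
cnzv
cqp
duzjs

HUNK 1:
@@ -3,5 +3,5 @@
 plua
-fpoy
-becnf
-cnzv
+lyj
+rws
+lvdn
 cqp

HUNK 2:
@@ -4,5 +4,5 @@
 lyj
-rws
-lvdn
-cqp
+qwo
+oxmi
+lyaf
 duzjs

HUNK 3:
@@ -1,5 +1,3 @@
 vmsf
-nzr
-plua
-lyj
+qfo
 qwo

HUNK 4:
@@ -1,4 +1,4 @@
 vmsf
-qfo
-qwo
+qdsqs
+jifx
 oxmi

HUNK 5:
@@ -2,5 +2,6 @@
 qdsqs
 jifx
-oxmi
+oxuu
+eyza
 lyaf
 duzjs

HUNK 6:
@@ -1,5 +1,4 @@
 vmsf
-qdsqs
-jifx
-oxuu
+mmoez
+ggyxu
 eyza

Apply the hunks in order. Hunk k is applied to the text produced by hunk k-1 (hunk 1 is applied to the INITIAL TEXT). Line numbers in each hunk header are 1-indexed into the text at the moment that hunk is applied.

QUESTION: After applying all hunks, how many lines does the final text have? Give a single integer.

Hunk 1: at line 3 remove [fpoy,becnf,cnzv] add [lyj,rws,lvdn] -> 8 lines: vmsf nzr plua lyj rws lvdn cqp duzjs
Hunk 2: at line 4 remove [rws,lvdn,cqp] add [qwo,oxmi,lyaf] -> 8 lines: vmsf nzr plua lyj qwo oxmi lyaf duzjs
Hunk 3: at line 1 remove [nzr,plua,lyj] add [qfo] -> 6 lines: vmsf qfo qwo oxmi lyaf duzjs
Hunk 4: at line 1 remove [qfo,qwo] add [qdsqs,jifx] -> 6 lines: vmsf qdsqs jifx oxmi lyaf duzjs
Hunk 5: at line 2 remove [oxmi] add [oxuu,eyza] -> 7 lines: vmsf qdsqs jifx oxuu eyza lyaf duzjs
Hunk 6: at line 1 remove [qdsqs,jifx,oxuu] add [mmoez,ggyxu] -> 6 lines: vmsf mmoez ggyxu eyza lyaf duzjs
Final line count: 6

Answer: 6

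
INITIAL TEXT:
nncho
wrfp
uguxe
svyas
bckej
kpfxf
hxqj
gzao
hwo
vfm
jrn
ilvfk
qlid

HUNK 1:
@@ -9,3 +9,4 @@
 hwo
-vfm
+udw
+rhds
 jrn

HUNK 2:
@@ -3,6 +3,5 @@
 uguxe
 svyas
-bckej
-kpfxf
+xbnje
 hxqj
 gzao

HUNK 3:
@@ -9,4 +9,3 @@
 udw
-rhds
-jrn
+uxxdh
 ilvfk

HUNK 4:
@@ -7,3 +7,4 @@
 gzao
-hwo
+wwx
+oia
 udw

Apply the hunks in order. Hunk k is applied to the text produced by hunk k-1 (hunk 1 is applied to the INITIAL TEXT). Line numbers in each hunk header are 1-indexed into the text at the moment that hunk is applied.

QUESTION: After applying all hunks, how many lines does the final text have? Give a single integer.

Answer: 13

Derivation:
Hunk 1: at line 9 remove [vfm] add [udw,rhds] -> 14 lines: nncho wrfp uguxe svyas bckej kpfxf hxqj gzao hwo udw rhds jrn ilvfk qlid
Hunk 2: at line 3 remove [bckej,kpfxf] add [xbnje] -> 13 lines: nncho wrfp uguxe svyas xbnje hxqj gzao hwo udw rhds jrn ilvfk qlid
Hunk 3: at line 9 remove [rhds,jrn] add [uxxdh] -> 12 lines: nncho wrfp uguxe svyas xbnje hxqj gzao hwo udw uxxdh ilvfk qlid
Hunk 4: at line 7 remove [hwo] add [wwx,oia] -> 13 lines: nncho wrfp uguxe svyas xbnje hxqj gzao wwx oia udw uxxdh ilvfk qlid
Final line count: 13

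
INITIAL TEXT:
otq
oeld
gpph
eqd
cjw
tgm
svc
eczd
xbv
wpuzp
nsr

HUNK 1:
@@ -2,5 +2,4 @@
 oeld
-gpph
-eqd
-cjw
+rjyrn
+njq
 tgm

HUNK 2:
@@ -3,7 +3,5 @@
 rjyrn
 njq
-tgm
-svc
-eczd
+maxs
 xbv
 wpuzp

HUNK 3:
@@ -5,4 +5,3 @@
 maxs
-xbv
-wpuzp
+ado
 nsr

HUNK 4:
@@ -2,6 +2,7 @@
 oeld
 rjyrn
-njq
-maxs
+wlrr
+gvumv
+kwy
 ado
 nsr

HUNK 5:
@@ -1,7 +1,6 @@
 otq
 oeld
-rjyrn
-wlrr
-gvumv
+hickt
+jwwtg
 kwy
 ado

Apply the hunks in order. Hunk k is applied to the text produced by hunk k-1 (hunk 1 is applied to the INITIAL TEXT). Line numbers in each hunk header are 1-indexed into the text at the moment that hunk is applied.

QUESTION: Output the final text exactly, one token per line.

Hunk 1: at line 2 remove [gpph,eqd,cjw] add [rjyrn,njq] -> 10 lines: otq oeld rjyrn njq tgm svc eczd xbv wpuzp nsr
Hunk 2: at line 3 remove [tgm,svc,eczd] add [maxs] -> 8 lines: otq oeld rjyrn njq maxs xbv wpuzp nsr
Hunk 3: at line 5 remove [xbv,wpuzp] add [ado] -> 7 lines: otq oeld rjyrn njq maxs ado nsr
Hunk 4: at line 2 remove [njq,maxs] add [wlrr,gvumv,kwy] -> 8 lines: otq oeld rjyrn wlrr gvumv kwy ado nsr
Hunk 5: at line 1 remove [rjyrn,wlrr,gvumv] add [hickt,jwwtg] -> 7 lines: otq oeld hickt jwwtg kwy ado nsr

Answer: otq
oeld
hickt
jwwtg
kwy
ado
nsr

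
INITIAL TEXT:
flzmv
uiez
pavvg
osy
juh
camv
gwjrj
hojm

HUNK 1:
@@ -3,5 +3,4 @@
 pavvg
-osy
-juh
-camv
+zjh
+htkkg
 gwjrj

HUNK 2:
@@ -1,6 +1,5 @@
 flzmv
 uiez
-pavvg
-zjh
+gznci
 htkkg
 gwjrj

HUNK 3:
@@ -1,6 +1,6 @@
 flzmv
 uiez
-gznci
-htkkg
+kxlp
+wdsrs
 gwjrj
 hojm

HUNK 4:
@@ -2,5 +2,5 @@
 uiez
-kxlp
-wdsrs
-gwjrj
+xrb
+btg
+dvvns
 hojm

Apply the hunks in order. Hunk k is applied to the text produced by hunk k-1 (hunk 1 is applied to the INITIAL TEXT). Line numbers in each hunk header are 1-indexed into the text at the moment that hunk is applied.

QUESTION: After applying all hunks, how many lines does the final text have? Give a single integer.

Hunk 1: at line 3 remove [osy,juh,camv] add [zjh,htkkg] -> 7 lines: flzmv uiez pavvg zjh htkkg gwjrj hojm
Hunk 2: at line 1 remove [pavvg,zjh] add [gznci] -> 6 lines: flzmv uiez gznci htkkg gwjrj hojm
Hunk 3: at line 1 remove [gznci,htkkg] add [kxlp,wdsrs] -> 6 lines: flzmv uiez kxlp wdsrs gwjrj hojm
Hunk 4: at line 2 remove [kxlp,wdsrs,gwjrj] add [xrb,btg,dvvns] -> 6 lines: flzmv uiez xrb btg dvvns hojm
Final line count: 6

Answer: 6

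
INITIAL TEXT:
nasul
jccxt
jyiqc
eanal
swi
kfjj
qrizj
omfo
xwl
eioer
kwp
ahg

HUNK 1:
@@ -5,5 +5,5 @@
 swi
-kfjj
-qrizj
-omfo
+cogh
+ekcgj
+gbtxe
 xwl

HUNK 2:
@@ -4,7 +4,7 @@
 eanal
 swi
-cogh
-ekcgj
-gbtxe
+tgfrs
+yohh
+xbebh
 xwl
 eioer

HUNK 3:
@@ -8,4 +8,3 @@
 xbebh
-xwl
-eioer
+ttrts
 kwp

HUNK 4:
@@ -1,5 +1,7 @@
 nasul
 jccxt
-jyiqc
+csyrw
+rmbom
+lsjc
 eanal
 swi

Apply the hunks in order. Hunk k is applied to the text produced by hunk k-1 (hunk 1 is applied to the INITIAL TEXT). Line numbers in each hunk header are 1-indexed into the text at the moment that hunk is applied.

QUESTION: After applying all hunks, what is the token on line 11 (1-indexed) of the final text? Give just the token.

Answer: ttrts

Derivation:
Hunk 1: at line 5 remove [kfjj,qrizj,omfo] add [cogh,ekcgj,gbtxe] -> 12 lines: nasul jccxt jyiqc eanal swi cogh ekcgj gbtxe xwl eioer kwp ahg
Hunk 2: at line 4 remove [cogh,ekcgj,gbtxe] add [tgfrs,yohh,xbebh] -> 12 lines: nasul jccxt jyiqc eanal swi tgfrs yohh xbebh xwl eioer kwp ahg
Hunk 3: at line 8 remove [xwl,eioer] add [ttrts] -> 11 lines: nasul jccxt jyiqc eanal swi tgfrs yohh xbebh ttrts kwp ahg
Hunk 4: at line 1 remove [jyiqc] add [csyrw,rmbom,lsjc] -> 13 lines: nasul jccxt csyrw rmbom lsjc eanal swi tgfrs yohh xbebh ttrts kwp ahg
Final line 11: ttrts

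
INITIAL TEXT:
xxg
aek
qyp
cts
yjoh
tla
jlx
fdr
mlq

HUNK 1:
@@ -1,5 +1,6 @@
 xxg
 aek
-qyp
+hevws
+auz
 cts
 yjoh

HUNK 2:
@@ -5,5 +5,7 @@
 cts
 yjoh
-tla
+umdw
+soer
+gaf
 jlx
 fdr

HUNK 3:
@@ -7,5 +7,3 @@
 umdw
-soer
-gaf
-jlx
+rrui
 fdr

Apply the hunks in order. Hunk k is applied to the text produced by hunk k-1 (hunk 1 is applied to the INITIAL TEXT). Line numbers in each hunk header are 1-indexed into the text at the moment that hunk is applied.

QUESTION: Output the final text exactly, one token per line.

Hunk 1: at line 1 remove [qyp] add [hevws,auz] -> 10 lines: xxg aek hevws auz cts yjoh tla jlx fdr mlq
Hunk 2: at line 5 remove [tla] add [umdw,soer,gaf] -> 12 lines: xxg aek hevws auz cts yjoh umdw soer gaf jlx fdr mlq
Hunk 3: at line 7 remove [soer,gaf,jlx] add [rrui] -> 10 lines: xxg aek hevws auz cts yjoh umdw rrui fdr mlq

Answer: xxg
aek
hevws
auz
cts
yjoh
umdw
rrui
fdr
mlq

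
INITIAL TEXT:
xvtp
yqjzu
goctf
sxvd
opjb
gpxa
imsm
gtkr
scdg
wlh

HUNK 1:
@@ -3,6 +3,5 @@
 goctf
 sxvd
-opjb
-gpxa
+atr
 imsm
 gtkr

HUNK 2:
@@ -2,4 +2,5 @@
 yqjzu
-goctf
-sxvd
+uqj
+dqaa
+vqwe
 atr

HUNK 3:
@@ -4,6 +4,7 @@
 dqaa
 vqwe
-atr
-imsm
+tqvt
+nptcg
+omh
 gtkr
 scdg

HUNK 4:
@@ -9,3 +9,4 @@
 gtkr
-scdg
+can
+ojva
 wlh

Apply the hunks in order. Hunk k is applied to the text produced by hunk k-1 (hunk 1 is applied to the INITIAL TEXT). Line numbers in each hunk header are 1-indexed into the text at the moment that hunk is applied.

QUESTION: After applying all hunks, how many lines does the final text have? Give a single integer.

Answer: 12

Derivation:
Hunk 1: at line 3 remove [opjb,gpxa] add [atr] -> 9 lines: xvtp yqjzu goctf sxvd atr imsm gtkr scdg wlh
Hunk 2: at line 2 remove [goctf,sxvd] add [uqj,dqaa,vqwe] -> 10 lines: xvtp yqjzu uqj dqaa vqwe atr imsm gtkr scdg wlh
Hunk 3: at line 4 remove [atr,imsm] add [tqvt,nptcg,omh] -> 11 lines: xvtp yqjzu uqj dqaa vqwe tqvt nptcg omh gtkr scdg wlh
Hunk 4: at line 9 remove [scdg] add [can,ojva] -> 12 lines: xvtp yqjzu uqj dqaa vqwe tqvt nptcg omh gtkr can ojva wlh
Final line count: 12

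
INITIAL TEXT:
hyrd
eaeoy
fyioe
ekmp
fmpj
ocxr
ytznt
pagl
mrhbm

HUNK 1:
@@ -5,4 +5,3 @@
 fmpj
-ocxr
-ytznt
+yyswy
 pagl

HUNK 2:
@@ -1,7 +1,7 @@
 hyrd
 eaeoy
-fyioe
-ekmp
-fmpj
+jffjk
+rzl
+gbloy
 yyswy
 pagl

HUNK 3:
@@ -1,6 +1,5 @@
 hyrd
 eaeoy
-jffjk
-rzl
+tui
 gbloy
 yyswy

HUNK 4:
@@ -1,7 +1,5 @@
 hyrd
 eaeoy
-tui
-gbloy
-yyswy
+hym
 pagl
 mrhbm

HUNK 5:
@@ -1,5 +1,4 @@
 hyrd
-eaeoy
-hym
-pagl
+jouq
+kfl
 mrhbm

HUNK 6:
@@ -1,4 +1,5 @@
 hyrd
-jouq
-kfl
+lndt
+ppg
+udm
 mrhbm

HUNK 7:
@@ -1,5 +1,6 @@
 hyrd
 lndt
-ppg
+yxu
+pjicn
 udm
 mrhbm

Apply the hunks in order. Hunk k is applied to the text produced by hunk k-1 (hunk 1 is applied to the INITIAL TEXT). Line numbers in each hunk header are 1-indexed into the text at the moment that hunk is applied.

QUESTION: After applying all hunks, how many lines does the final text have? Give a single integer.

Answer: 6

Derivation:
Hunk 1: at line 5 remove [ocxr,ytznt] add [yyswy] -> 8 lines: hyrd eaeoy fyioe ekmp fmpj yyswy pagl mrhbm
Hunk 2: at line 1 remove [fyioe,ekmp,fmpj] add [jffjk,rzl,gbloy] -> 8 lines: hyrd eaeoy jffjk rzl gbloy yyswy pagl mrhbm
Hunk 3: at line 1 remove [jffjk,rzl] add [tui] -> 7 lines: hyrd eaeoy tui gbloy yyswy pagl mrhbm
Hunk 4: at line 1 remove [tui,gbloy,yyswy] add [hym] -> 5 lines: hyrd eaeoy hym pagl mrhbm
Hunk 5: at line 1 remove [eaeoy,hym,pagl] add [jouq,kfl] -> 4 lines: hyrd jouq kfl mrhbm
Hunk 6: at line 1 remove [jouq,kfl] add [lndt,ppg,udm] -> 5 lines: hyrd lndt ppg udm mrhbm
Hunk 7: at line 1 remove [ppg] add [yxu,pjicn] -> 6 lines: hyrd lndt yxu pjicn udm mrhbm
Final line count: 6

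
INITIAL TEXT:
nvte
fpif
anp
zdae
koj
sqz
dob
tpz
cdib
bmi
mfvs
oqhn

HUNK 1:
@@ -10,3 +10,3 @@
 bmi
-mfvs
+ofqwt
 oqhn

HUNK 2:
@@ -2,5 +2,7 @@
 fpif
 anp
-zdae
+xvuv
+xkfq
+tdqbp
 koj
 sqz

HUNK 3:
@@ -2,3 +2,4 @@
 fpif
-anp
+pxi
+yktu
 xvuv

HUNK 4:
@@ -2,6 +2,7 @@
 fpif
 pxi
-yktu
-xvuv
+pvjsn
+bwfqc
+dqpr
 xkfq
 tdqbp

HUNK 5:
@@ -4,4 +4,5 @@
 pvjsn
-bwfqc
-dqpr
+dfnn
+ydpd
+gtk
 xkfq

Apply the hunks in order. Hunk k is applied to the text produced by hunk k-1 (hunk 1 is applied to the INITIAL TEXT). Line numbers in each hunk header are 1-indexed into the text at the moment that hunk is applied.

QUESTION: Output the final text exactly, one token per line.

Answer: nvte
fpif
pxi
pvjsn
dfnn
ydpd
gtk
xkfq
tdqbp
koj
sqz
dob
tpz
cdib
bmi
ofqwt
oqhn

Derivation:
Hunk 1: at line 10 remove [mfvs] add [ofqwt] -> 12 lines: nvte fpif anp zdae koj sqz dob tpz cdib bmi ofqwt oqhn
Hunk 2: at line 2 remove [zdae] add [xvuv,xkfq,tdqbp] -> 14 lines: nvte fpif anp xvuv xkfq tdqbp koj sqz dob tpz cdib bmi ofqwt oqhn
Hunk 3: at line 2 remove [anp] add [pxi,yktu] -> 15 lines: nvte fpif pxi yktu xvuv xkfq tdqbp koj sqz dob tpz cdib bmi ofqwt oqhn
Hunk 4: at line 2 remove [yktu,xvuv] add [pvjsn,bwfqc,dqpr] -> 16 lines: nvte fpif pxi pvjsn bwfqc dqpr xkfq tdqbp koj sqz dob tpz cdib bmi ofqwt oqhn
Hunk 5: at line 4 remove [bwfqc,dqpr] add [dfnn,ydpd,gtk] -> 17 lines: nvte fpif pxi pvjsn dfnn ydpd gtk xkfq tdqbp koj sqz dob tpz cdib bmi ofqwt oqhn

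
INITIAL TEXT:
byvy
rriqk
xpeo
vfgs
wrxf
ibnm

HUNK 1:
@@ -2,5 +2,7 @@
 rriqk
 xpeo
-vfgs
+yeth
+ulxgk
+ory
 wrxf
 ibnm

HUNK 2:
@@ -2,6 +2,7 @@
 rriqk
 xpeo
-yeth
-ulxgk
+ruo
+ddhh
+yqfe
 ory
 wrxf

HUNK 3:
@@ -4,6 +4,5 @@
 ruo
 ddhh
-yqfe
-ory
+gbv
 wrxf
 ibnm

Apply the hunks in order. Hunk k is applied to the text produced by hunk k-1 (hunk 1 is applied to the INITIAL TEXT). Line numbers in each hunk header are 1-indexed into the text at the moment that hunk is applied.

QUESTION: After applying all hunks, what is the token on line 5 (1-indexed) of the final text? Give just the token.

Answer: ddhh

Derivation:
Hunk 1: at line 2 remove [vfgs] add [yeth,ulxgk,ory] -> 8 lines: byvy rriqk xpeo yeth ulxgk ory wrxf ibnm
Hunk 2: at line 2 remove [yeth,ulxgk] add [ruo,ddhh,yqfe] -> 9 lines: byvy rriqk xpeo ruo ddhh yqfe ory wrxf ibnm
Hunk 3: at line 4 remove [yqfe,ory] add [gbv] -> 8 lines: byvy rriqk xpeo ruo ddhh gbv wrxf ibnm
Final line 5: ddhh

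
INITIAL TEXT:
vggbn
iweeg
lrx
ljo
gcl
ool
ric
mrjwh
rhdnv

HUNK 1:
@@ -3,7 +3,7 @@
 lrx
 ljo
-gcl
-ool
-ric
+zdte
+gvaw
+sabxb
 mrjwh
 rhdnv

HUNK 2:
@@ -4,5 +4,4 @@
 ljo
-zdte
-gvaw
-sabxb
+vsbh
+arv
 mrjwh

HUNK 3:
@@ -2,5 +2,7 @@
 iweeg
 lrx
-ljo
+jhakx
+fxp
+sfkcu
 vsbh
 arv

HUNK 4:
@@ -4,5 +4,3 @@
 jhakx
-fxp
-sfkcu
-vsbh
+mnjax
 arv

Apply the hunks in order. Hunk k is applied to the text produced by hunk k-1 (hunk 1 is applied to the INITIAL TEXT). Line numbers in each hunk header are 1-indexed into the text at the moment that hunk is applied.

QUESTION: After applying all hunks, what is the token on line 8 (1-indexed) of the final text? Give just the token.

Hunk 1: at line 3 remove [gcl,ool,ric] add [zdte,gvaw,sabxb] -> 9 lines: vggbn iweeg lrx ljo zdte gvaw sabxb mrjwh rhdnv
Hunk 2: at line 4 remove [zdte,gvaw,sabxb] add [vsbh,arv] -> 8 lines: vggbn iweeg lrx ljo vsbh arv mrjwh rhdnv
Hunk 3: at line 2 remove [ljo] add [jhakx,fxp,sfkcu] -> 10 lines: vggbn iweeg lrx jhakx fxp sfkcu vsbh arv mrjwh rhdnv
Hunk 4: at line 4 remove [fxp,sfkcu,vsbh] add [mnjax] -> 8 lines: vggbn iweeg lrx jhakx mnjax arv mrjwh rhdnv
Final line 8: rhdnv

Answer: rhdnv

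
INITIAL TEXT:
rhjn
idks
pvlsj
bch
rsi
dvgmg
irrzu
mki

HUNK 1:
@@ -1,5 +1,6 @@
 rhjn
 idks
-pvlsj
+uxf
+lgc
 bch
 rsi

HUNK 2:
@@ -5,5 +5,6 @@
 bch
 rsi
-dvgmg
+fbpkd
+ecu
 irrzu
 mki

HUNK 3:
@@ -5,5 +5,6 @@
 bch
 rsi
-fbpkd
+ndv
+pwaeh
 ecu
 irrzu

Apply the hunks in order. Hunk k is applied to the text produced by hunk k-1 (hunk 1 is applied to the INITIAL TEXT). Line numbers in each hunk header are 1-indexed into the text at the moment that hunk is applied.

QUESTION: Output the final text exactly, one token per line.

Hunk 1: at line 1 remove [pvlsj] add [uxf,lgc] -> 9 lines: rhjn idks uxf lgc bch rsi dvgmg irrzu mki
Hunk 2: at line 5 remove [dvgmg] add [fbpkd,ecu] -> 10 lines: rhjn idks uxf lgc bch rsi fbpkd ecu irrzu mki
Hunk 3: at line 5 remove [fbpkd] add [ndv,pwaeh] -> 11 lines: rhjn idks uxf lgc bch rsi ndv pwaeh ecu irrzu mki

Answer: rhjn
idks
uxf
lgc
bch
rsi
ndv
pwaeh
ecu
irrzu
mki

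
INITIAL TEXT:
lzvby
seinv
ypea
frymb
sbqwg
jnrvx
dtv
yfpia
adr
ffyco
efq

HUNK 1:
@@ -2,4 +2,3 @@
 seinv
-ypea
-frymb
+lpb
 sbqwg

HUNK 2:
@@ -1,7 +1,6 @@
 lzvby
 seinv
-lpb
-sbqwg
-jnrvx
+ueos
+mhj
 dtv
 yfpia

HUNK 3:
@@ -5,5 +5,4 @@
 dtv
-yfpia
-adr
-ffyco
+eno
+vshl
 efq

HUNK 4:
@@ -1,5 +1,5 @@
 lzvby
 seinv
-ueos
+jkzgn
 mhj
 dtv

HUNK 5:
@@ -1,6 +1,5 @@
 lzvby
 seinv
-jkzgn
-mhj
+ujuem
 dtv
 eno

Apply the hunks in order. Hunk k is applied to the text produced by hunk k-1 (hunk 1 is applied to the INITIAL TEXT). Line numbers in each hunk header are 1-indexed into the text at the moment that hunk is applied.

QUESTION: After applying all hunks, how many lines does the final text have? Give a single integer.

Answer: 7

Derivation:
Hunk 1: at line 2 remove [ypea,frymb] add [lpb] -> 10 lines: lzvby seinv lpb sbqwg jnrvx dtv yfpia adr ffyco efq
Hunk 2: at line 1 remove [lpb,sbqwg,jnrvx] add [ueos,mhj] -> 9 lines: lzvby seinv ueos mhj dtv yfpia adr ffyco efq
Hunk 3: at line 5 remove [yfpia,adr,ffyco] add [eno,vshl] -> 8 lines: lzvby seinv ueos mhj dtv eno vshl efq
Hunk 4: at line 1 remove [ueos] add [jkzgn] -> 8 lines: lzvby seinv jkzgn mhj dtv eno vshl efq
Hunk 5: at line 1 remove [jkzgn,mhj] add [ujuem] -> 7 lines: lzvby seinv ujuem dtv eno vshl efq
Final line count: 7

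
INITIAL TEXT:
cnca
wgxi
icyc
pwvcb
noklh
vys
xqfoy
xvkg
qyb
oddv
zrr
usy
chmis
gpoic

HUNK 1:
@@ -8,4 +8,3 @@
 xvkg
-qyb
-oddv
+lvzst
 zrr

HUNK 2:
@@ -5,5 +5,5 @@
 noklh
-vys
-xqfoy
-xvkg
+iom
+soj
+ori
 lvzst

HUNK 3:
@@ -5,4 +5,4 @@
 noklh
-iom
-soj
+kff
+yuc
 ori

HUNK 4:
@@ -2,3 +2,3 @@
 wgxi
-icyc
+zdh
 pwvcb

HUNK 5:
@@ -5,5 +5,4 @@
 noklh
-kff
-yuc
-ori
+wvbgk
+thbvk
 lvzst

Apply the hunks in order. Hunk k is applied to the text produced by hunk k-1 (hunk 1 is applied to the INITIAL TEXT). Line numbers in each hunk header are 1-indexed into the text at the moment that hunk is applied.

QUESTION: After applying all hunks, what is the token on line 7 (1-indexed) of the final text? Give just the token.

Hunk 1: at line 8 remove [qyb,oddv] add [lvzst] -> 13 lines: cnca wgxi icyc pwvcb noklh vys xqfoy xvkg lvzst zrr usy chmis gpoic
Hunk 2: at line 5 remove [vys,xqfoy,xvkg] add [iom,soj,ori] -> 13 lines: cnca wgxi icyc pwvcb noklh iom soj ori lvzst zrr usy chmis gpoic
Hunk 3: at line 5 remove [iom,soj] add [kff,yuc] -> 13 lines: cnca wgxi icyc pwvcb noklh kff yuc ori lvzst zrr usy chmis gpoic
Hunk 4: at line 2 remove [icyc] add [zdh] -> 13 lines: cnca wgxi zdh pwvcb noklh kff yuc ori lvzst zrr usy chmis gpoic
Hunk 5: at line 5 remove [kff,yuc,ori] add [wvbgk,thbvk] -> 12 lines: cnca wgxi zdh pwvcb noklh wvbgk thbvk lvzst zrr usy chmis gpoic
Final line 7: thbvk

Answer: thbvk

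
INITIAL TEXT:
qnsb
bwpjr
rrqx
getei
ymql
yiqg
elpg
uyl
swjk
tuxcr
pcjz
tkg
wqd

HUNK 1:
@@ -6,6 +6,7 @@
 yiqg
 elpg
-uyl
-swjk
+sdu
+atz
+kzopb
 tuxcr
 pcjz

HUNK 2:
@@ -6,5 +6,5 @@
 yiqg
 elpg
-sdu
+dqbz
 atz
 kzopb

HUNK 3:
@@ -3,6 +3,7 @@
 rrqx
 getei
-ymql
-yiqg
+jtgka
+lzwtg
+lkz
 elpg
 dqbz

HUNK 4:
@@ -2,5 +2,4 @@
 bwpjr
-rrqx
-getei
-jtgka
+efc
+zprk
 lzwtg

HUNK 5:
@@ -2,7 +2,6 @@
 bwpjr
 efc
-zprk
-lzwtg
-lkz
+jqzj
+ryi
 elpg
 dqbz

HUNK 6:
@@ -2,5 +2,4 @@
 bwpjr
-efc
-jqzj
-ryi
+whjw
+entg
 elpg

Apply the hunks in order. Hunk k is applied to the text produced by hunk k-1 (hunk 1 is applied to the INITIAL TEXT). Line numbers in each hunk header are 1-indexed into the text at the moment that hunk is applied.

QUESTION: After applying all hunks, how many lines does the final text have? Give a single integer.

Answer: 12

Derivation:
Hunk 1: at line 6 remove [uyl,swjk] add [sdu,atz,kzopb] -> 14 lines: qnsb bwpjr rrqx getei ymql yiqg elpg sdu atz kzopb tuxcr pcjz tkg wqd
Hunk 2: at line 6 remove [sdu] add [dqbz] -> 14 lines: qnsb bwpjr rrqx getei ymql yiqg elpg dqbz atz kzopb tuxcr pcjz tkg wqd
Hunk 3: at line 3 remove [ymql,yiqg] add [jtgka,lzwtg,lkz] -> 15 lines: qnsb bwpjr rrqx getei jtgka lzwtg lkz elpg dqbz atz kzopb tuxcr pcjz tkg wqd
Hunk 4: at line 2 remove [rrqx,getei,jtgka] add [efc,zprk] -> 14 lines: qnsb bwpjr efc zprk lzwtg lkz elpg dqbz atz kzopb tuxcr pcjz tkg wqd
Hunk 5: at line 2 remove [zprk,lzwtg,lkz] add [jqzj,ryi] -> 13 lines: qnsb bwpjr efc jqzj ryi elpg dqbz atz kzopb tuxcr pcjz tkg wqd
Hunk 6: at line 2 remove [efc,jqzj,ryi] add [whjw,entg] -> 12 lines: qnsb bwpjr whjw entg elpg dqbz atz kzopb tuxcr pcjz tkg wqd
Final line count: 12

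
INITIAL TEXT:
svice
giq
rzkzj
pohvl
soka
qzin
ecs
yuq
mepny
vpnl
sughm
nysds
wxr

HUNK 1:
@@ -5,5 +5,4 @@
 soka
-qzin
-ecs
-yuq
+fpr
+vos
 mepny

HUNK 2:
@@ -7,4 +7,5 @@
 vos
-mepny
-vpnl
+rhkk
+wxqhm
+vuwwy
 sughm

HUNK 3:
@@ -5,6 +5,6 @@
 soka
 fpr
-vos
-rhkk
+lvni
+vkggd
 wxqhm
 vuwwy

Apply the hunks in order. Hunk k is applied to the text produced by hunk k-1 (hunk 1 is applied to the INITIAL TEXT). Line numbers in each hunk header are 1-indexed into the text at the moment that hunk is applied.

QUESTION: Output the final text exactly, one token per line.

Answer: svice
giq
rzkzj
pohvl
soka
fpr
lvni
vkggd
wxqhm
vuwwy
sughm
nysds
wxr

Derivation:
Hunk 1: at line 5 remove [qzin,ecs,yuq] add [fpr,vos] -> 12 lines: svice giq rzkzj pohvl soka fpr vos mepny vpnl sughm nysds wxr
Hunk 2: at line 7 remove [mepny,vpnl] add [rhkk,wxqhm,vuwwy] -> 13 lines: svice giq rzkzj pohvl soka fpr vos rhkk wxqhm vuwwy sughm nysds wxr
Hunk 3: at line 5 remove [vos,rhkk] add [lvni,vkggd] -> 13 lines: svice giq rzkzj pohvl soka fpr lvni vkggd wxqhm vuwwy sughm nysds wxr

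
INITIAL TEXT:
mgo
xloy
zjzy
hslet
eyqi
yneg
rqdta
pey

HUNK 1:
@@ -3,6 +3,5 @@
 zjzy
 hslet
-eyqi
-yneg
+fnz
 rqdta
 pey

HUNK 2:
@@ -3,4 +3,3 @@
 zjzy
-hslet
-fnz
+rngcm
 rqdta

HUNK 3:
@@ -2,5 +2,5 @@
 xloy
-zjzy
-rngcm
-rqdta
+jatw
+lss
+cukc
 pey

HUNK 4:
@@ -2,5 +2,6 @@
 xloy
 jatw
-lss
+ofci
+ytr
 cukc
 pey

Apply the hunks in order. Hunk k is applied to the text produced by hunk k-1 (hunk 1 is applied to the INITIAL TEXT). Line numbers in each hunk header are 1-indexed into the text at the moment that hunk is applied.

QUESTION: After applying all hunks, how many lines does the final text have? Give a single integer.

Answer: 7

Derivation:
Hunk 1: at line 3 remove [eyqi,yneg] add [fnz] -> 7 lines: mgo xloy zjzy hslet fnz rqdta pey
Hunk 2: at line 3 remove [hslet,fnz] add [rngcm] -> 6 lines: mgo xloy zjzy rngcm rqdta pey
Hunk 3: at line 2 remove [zjzy,rngcm,rqdta] add [jatw,lss,cukc] -> 6 lines: mgo xloy jatw lss cukc pey
Hunk 4: at line 2 remove [lss] add [ofci,ytr] -> 7 lines: mgo xloy jatw ofci ytr cukc pey
Final line count: 7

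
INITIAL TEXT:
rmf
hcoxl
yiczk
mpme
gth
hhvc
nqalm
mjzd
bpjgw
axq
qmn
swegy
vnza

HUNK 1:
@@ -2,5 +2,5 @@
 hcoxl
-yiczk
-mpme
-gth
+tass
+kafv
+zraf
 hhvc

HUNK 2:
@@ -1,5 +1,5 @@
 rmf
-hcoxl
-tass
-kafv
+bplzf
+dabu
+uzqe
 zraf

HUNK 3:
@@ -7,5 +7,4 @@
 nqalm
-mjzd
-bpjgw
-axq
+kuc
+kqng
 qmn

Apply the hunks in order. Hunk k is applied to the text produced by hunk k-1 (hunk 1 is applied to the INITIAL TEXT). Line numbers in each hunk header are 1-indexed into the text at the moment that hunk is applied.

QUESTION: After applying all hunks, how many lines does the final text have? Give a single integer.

Hunk 1: at line 2 remove [yiczk,mpme,gth] add [tass,kafv,zraf] -> 13 lines: rmf hcoxl tass kafv zraf hhvc nqalm mjzd bpjgw axq qmn swegy vnza
Hunk 2: at line 1 remove [hcoxl,tass,kafv] add [bplzf,dabu,uzqe] -> 13 lines: rmf bplzf dabu uzqe zraf hhvc nqalm mjzd bpjgw axq qmn swegy vnza
Hunk 3: at line 7 remove [mjzd,bpjgw,axq] add [kuc,kqng] -> 12 lines: rmf bplzf dabu uzqe zraf hhvc nqalm kuc kqng qmn swegy vnza
Final line count: 12

Answer: 12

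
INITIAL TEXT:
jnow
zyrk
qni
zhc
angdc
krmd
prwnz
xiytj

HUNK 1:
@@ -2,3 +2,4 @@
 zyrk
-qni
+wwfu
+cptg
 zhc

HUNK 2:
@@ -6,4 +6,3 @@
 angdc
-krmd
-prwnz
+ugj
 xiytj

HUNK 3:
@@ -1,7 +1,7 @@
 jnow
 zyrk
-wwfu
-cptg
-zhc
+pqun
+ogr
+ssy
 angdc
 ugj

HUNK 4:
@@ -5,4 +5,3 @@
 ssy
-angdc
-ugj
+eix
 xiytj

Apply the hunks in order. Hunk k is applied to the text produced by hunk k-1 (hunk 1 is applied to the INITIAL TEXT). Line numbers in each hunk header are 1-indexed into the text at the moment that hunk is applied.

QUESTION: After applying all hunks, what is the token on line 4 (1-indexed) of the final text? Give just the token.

Hunk 1: at line 2 remove [qni] add [wwfu,cptg] -> 9 lines: jnow zyrk wwfu cptg zhc angdc krmd prwnz xiytj
Hunk 2: at line 6 remove [krmd,prwnz] add [ugj] -> 8 lines: jnow zyrk wwfu cptg zhc angdc ugj xiytj
Hunk 3: at line 1 remove [wwfu,cptg,zhc] add [pqun,ogr,ssy] -> 8 lines: jnow zyrk pqun ogr ssy angdc ugj xiytj
Hunk 4: at line 5 remove [angdc,ugj] add [eix] -> 7 lines: jnow zyrk pqun ogr ssy eix xiytj
Final line 4: ogr

Answer: ogr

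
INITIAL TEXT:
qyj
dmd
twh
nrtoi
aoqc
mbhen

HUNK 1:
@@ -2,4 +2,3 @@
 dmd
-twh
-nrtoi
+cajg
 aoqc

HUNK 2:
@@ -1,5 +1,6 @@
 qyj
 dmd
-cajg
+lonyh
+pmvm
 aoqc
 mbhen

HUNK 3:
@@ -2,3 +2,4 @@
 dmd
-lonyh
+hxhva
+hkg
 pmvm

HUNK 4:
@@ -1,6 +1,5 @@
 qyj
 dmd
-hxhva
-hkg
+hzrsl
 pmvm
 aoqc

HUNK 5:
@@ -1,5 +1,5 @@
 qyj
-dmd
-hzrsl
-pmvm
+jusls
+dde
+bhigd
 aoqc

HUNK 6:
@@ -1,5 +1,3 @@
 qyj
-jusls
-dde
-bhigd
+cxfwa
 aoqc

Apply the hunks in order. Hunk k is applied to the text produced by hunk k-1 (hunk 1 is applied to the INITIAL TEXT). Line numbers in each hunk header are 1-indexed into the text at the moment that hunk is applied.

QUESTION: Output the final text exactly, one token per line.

Hunk 1: at line 2 remove [twh,nrtoi] add [cajg] -> 5 lines: qyj dmd cajg aoqc mbhen
Hunk 2: at line 1 remove [cajg] add [lonyh,pmvm] -> 6 lines: qyj dmd lonyh pmvm aoqc mbhen
Hunk 3: at line 2 remove [lonyh] add [hxhva,hkg] -> 7 lines: qyj dmd hxhva hkg pmvm aoqc mbhen
Hunk 4: at line 1 remove [hxhva,hkg] add [hzrsl] -> 6 lines: qyj dmd hzrsl pmvm aoqc mbhen
Hunk 5: at line 1 remove [dmd,hzrsl,pmvm] add [jusls,dde,bhigd] -> 6 lines: qyj jusls dde bhigd aoqc mbhen
Hunk 6: at line 1 remove [jusls,dde,bhigd] add [cxfwa] -> 4 lines: qyj cxfwa aoqc mbhen

Answer: qyj
cxfwa
aoqc
mbhen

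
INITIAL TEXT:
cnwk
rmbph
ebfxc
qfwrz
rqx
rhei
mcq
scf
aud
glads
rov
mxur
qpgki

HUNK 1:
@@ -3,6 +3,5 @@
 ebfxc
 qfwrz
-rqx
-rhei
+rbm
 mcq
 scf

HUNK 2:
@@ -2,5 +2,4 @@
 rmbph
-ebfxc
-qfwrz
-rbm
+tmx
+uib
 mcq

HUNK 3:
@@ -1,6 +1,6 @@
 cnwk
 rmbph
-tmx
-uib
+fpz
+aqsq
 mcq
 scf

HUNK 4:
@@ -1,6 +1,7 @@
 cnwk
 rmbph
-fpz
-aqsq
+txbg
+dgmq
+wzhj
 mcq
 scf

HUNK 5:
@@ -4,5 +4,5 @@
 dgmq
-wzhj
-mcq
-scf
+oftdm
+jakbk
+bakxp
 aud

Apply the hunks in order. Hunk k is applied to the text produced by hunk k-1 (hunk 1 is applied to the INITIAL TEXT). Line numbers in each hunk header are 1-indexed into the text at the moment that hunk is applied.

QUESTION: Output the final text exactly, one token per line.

Answer: cnwk
rmbph
txbg
dgmq
oftdm
jakbk
bakxp
aud
glads
rov
mxur
qpgki

Derivation:
Hunk 1: at line 3 remove [rqx,rhei] add [rbm] -> 12 lines: cnwk rmbph ebfxc qfwrz rbm mcq scf aud glads rov mxur qpgki
Hunk 2: at line 2 remove [ebfxc,qfwrz,rbm] add [tmx,uib] -> 11 lines: cnwk rmbph tmx uib mcq scf aud glads rov mxur qpgki
Hunk 3: at line 1 remove [tmx,uib] add [fpz,aqsq] -> 11 lines: cnwk rmbph fpz aqsq mcq scf aud glads rov mxur qpgki
Hunk 4: at line 1 remove [fpz,aqsq] add [txbg,dgmq,wzhj] -> 12 lines: cnwk rmbph txbg dgmq wzhj mcq scf aud glads rov mxur qpgki
Hunk 5: at line 4 remove [wzhj,mcq,scf] add [oftdm,jakbk,bakxp] -> 12 lines: cnwk rmbph txbg dgmq oftdm jakbk bakxp aud glads rov mxur qpgki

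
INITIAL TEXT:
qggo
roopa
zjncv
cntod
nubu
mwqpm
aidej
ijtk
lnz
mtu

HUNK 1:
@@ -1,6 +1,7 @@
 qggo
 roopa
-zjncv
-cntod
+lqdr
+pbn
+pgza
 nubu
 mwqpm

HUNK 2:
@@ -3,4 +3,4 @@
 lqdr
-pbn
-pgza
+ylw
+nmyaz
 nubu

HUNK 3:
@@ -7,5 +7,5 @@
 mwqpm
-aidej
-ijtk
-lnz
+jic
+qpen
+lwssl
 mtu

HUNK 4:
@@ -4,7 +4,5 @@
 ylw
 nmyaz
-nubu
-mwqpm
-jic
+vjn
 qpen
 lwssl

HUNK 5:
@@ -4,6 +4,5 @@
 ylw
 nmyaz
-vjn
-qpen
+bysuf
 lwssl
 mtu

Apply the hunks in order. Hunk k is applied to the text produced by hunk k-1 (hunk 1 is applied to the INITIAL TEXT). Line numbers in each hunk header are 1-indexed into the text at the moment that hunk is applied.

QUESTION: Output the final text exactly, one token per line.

Answer: qggo
roopa
lqdr
ylw
nmyaz
bysuf
lwssl
mtu

Derivation:
Hunk 1: at line 1 remove [zjncv,cntod] add [lqdr,pbn,pgza] -> 11 lines: qggo roopa lqdr pbn pgza nubu mwqpm aidej ijtk lnz mtu
Hunk 2: at line 3 remove [pbn,pgza] add [ylw,nmyaz] -> 11 lines: qggo roopa lqdr ylw nmyaz nubu mwqpm aidej ijtk lnz mtu
Hunk 3: at line 7 remove [aidej,ijtk,lnz] add [jic,qpen,lwssl] -> 11 lines: qggo roopa lqdr ylw nmyaz nubu mwqpm jic qpen lwssl mtu
Hunk 4: at line 4 remove [nubu,mwqpm,jic] add [vjn] -> 9 lines: qggo roopa lqdr ylw nmyaz vjn qpen lwssl mtu
Hunk 5: at line 4 remove [vjn,qpen] add [bysuf] -> 8 lines: qggo roopa lqdr ylw nmyaz bysuf lwssl mtu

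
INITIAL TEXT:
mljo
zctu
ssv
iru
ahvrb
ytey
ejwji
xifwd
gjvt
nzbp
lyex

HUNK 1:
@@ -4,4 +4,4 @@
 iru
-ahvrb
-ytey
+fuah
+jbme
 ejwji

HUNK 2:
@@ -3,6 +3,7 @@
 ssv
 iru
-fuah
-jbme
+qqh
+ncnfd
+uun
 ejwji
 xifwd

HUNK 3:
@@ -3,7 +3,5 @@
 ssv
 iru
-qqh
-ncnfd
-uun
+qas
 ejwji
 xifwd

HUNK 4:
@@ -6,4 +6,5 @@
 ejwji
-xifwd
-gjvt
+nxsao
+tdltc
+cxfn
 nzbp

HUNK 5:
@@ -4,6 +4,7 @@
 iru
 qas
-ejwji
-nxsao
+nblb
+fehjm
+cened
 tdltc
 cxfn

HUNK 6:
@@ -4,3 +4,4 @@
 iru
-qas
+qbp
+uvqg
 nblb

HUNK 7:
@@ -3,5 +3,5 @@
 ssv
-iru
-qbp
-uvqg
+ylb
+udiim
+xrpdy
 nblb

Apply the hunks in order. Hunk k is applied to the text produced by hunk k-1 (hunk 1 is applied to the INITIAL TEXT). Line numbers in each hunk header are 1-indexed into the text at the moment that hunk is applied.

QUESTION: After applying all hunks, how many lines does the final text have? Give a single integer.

Hunk 1: at line 4 remove [ahvrb,ytey] add [fuah,jbme] -> 11 lines: mljo zctu ssv iru fuah jbme ejwji xifwd gjvt nzbp lyex
Hunk 2: at line 3 remove [fuah,jbme] add [qqh,ncnfd,uun] -> 12 lines: mljo zctu ssv iru qqh ncnfd uun ejwji xifwd gjvt nzbp lyex
Hunk 3: at line 3 remove [qqh,ncnfd,uun] add [qas] -> 10 lines: mljo zctu ssv iru qas ejwji xifwd gjvt nzbp lyex
Hunk 4: at line 6 remove [xifwd,gjvt] add [nxsao,tdltc,cxfn] -> 11 lines: mljo zctu ssv iru qas ejwji nxsao tdltc cxfn nzbp lyex
Hunk 5: at line 4 remove [ejwji,nxsao] add [nblb,fehjm,cened] -> 12 lines: mljo zctu ssv iru qas nblb fehjm cened tdltc cxfn nzbp lyex
Hunk 6: at line 4 remove [qas] add [qbp,uvqg] -> 13 lines: mljo zctu ssv iru qbp uvqg nblb fehjm cened tdltc cxfn nzbp lyex
Hunk 7: at line 3 remove [iru,qbp,uvqg] add [ylb,udiim,xrpdy] -> 13 lines: mljo zctu ssv ylb udiim xrpdy nblb fehjm cened tdltc cxfn nzbp lyex
Final line count: 13

Answer: 13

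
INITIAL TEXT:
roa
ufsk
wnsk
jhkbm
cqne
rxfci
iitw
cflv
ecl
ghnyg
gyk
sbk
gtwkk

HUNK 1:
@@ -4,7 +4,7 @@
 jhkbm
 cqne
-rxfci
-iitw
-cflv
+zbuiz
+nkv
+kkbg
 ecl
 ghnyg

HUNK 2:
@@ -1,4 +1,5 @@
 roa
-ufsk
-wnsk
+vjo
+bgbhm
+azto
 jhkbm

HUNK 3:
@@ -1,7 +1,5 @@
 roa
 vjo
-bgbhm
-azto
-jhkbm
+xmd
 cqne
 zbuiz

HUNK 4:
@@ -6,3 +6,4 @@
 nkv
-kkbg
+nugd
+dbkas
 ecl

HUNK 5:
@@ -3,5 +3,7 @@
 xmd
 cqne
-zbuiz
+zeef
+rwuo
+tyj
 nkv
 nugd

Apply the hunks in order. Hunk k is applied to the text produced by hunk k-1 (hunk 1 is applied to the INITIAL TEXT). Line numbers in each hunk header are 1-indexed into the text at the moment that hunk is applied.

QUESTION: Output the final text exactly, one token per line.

Answer: roa
vjo
xmd
cqne
zeef
rwuo
tyj
nkv
nugd
dbkas
ecl
ghnyg
gyk
sbk
gtwkk

Derivation:
Hunk 1: at line 4 remove [rxfci,iitw,cflv] add [zbuiz,nkv,kkbg] -> 13 lines: roa ufsk wnsk jhkbm cqne zbuiz nkv kkbg ecl ghnyg gyk sbk gtwkk
Hunk 2: at line 1 remove [ufsk,wnsk] add [vjo,bgbhm,azto] -> 14 lines: roa vjo bgbhm azto jhkbm cqne zbuiz nkv kkbg ecl ghnyg gyk sbk gtwkk
Hunk 3: at line 1 remove [bgbhm,azto,jhkbm] add [xmd] -> 12 lines: roa vjo xmd cqne zbuiz nkv kkbg ecl ghnyg gyk sbk gtwkk
Hunk 4: at line 6 remove [kkbg] add [nugd,dbkas] -> 13 lines: roa vjo xmd cqne zbuiz nkv nugd dbkas ecl ghnyg gyk sbk gtwkk
Hunk 5: at line 3 remove [zbuiz] add [zeef,rwuo,tyj] -> 15 lines: roa vjo xmd cqne zeef rwuo tyj nkv nugd dbkas ecl ghnyg gyk sbk gtwkk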